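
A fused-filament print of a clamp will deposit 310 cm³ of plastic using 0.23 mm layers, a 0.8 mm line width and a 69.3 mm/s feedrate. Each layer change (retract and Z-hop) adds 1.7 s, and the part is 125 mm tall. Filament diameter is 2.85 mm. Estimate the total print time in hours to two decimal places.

7.01 hours

Bead cross-section = 0.23 × 0.8, so 0.184 mm².
Toolpath length = 310 cm³ / 0.184 mm² = 310000 / 0.184 = 1684782.6 mm.
Print-move time: 1684782.6 / 69.3 → 24311.4 s.
Layer count = ceil(125 / 0.23) = 544.
Non-print overhead = 544 × 1.7, so 924.8 s.
Altogether 24311.4 + 924.8 = 25236.2 s, i.e. 7.01 hours.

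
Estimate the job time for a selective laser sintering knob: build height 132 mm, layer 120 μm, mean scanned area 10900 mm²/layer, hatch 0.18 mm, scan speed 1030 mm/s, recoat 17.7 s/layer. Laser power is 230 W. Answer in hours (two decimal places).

Layer count = ceil(132 / 0.12) = 1100.
Hatch length per layer: 10900 / 0.18 → 60555.6 mm.
Scan time per layer = 60555.6 / 1030, so 58.7918 s.
Time per layer: 58.7918 + 17.7 → 76.4918 s.
1100 layers × 76.4918 s/layer = 84140.98 s, i.e. 23.37 hours.

23.37 hours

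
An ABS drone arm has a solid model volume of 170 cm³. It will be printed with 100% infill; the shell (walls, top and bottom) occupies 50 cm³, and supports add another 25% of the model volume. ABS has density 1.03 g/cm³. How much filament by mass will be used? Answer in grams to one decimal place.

218.9 g

Infill region: 170 − 50 → 120 cm³.
Deposited infill = 1.00 × 120 = 120 cm³.
Support = 0.25 × 170, so 42.5 cm³.
Total printed volume = 50 + 120 + 42.5, so 212.5 cm³.
Mass = 212.5 × 1.03 = 218.875 g.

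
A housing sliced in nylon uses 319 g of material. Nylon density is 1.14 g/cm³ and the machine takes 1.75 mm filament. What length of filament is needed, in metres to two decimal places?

116.34 m

Extruded volume: 319/1.14 = 279.8246 cm³ (279824.6 mm³).
Cross-section of 1.75 mm filament: π·(1.75/2)² = 2.4053 mm².
L = V/A = 279824.6/2.4053 = 116336.67 mm → 116.34 m.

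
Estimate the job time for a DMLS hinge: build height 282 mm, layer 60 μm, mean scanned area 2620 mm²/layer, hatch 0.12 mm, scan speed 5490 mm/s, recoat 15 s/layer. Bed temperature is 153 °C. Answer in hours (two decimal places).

24.78 hours

Number of layers: 282 / 0.06 → 4700 (rounded up).
Per-layer scan distance = 2620 / 0.12 = 21833.3 mm.
Laser time per layer = 21833.3 / 5490, so 3.9769 s.
Per-layer time = 3.9769 + 15 = 18.9769 s.
Build time = 4700 × 18.9769 = 89191.43 s = 24.78 hours.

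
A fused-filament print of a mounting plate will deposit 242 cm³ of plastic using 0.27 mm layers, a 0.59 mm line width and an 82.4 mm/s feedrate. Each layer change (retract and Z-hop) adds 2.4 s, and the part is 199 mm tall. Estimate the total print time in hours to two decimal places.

5.61 hours

Bead cross-section: 0.27 × 0.59 → 0.1593 mm².
Total extruded path = 242000/0.1593 = 1519146.3 mm.
Time extruding: 1519146.3 / 82.4 → 18436.2 s.
Layers = ⌈199/0.27⌉ = 738.
Layer-change overhead = 738 × 2.4 = 1771.2 s.
Altogether 18436.2 + 1771.2 = 20207.4 s, i.e. 5.61 hours.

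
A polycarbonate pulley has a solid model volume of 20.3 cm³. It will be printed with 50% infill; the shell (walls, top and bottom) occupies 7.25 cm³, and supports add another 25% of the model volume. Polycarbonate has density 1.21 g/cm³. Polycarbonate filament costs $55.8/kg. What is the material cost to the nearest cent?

Interior volume = 20.3 − 7.25, so 13.05 cm³.
Deposited infill: 0.50 × 13.05 → 6.525 cm³.
Support: 0.25 × 20.3 → 5.075 cm³.
Total printed volume = 7.25 + 6.525 + 5.075 = 18.85 cm³.
Mass = 18.85 × 1.21 = 22.8085 g.
At $55.8/kg: 22.8085/1000 × 55.8 = $1.27.

$1.27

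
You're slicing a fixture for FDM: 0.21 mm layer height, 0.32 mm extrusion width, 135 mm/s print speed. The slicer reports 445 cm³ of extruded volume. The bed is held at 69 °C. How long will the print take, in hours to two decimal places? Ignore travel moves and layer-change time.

13.63 hours

Line area: 0.21 × 0.32 → 0.0672 mm².
Path length: 445000 mm³ / 0.0672 mm² → 6622023.8 mm.
Time extruding: 6622023.8 / 135 → 49052 s.
Converting: 49052 s = 13.63 hours.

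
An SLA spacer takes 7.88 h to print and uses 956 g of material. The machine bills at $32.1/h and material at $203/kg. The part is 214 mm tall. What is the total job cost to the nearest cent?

Machine cost = 32.1 × 7.88 = $252.948.
Material cost = 203 × 956/1000, so $194.068.
Total = 252.948 + 194.068 = 447.016 ≈ $447.02.

$447.02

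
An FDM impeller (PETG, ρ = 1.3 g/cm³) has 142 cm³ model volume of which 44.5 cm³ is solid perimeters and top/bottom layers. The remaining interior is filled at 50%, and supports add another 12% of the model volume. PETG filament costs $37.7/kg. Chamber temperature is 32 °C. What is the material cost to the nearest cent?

$5.41

Infill region = 142 − 44.5 = 97.5 cm³.
Infill deposited = 0.50 × 97.5 = 48.75 cm³.
Support = 0.12 × 142 = 17.04 cm³.
Total extruded = 44.5 + 48.75 + 17.04 = 110.29 cm³.
Mass: 110.29 × 1.3 → 143.377 g.
Cost = 143.377 g / 1000 × $37.7/kg = $5.41.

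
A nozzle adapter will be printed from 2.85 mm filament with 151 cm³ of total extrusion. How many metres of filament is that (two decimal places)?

23.67 m

A = π r² = π × 1.425² = 6.3794 mm².
L = 151000 mm³ / 6.3794 mm² = 23669.94 mm, i.e. 23.67 m.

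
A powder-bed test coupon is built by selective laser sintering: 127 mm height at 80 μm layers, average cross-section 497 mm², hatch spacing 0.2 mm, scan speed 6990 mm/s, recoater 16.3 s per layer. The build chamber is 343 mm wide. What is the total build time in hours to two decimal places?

Layers = ⌈127/0.08⌉ = 1588.
Per-layer scan distance = 497 / 0.2, so 2485 mm.
Laser time per layer = 2485 / 6990, so 0.3555 s.
Time per layer = 0.3555 + 16.3, so 16.6555 s.
Build time = 1588 × 16.6555 = 26448.934 s = 7.35 hours.

7.35 hours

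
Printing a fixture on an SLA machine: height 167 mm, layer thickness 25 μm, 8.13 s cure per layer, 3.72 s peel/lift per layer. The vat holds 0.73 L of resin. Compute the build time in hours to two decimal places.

Number of layers: 167 / 0.025 → 6680 (rounded up).
Per-layer time: 8.13 + 3.72 → 11.85 s.
Total = 6680 × 11.85 = 79158 s = 21.99 hours.

21.99 hours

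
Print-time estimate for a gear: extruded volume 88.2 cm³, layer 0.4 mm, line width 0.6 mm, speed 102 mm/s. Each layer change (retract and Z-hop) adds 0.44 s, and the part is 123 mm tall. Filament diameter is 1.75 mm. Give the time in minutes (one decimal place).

Line area = 0.4 × 0.6, so 0.24 mm².
Total extruded path = 88200/0.24 = 367500 mm.
Extrusion time = 367500 / 102 = 3602.9 s.
Layer count = ceil(123 / 0.4) = 308.
Layer-change overhead: 308 × 0.44 → 135.52 s.
Altogether 3602.9 + 135.52 = 3738.42 s, i.e. 62.3 minutes.

62.3 minutes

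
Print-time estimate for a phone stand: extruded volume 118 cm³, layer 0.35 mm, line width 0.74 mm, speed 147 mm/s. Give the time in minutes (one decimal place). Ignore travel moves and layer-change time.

51.7 minutes

Extrusion cross-section = 0.35 × 0.74 = 0.259 mm².
Path length: 118000 mm³ / 0.259 mm² → 455598.5 mm.
Extrusion time = 455598.5 / 147, so 3099.3 s.
That's 3099.3 s → 51.7 minutes.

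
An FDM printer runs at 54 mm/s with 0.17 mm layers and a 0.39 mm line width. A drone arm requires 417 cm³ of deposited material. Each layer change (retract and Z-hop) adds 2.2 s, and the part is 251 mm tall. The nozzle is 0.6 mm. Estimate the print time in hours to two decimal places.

Bead cross-section: 0.17 × 0.39 → 0.0663 mm².
Path length: 417000 mm³ / 0.0663 mm² → 6289592.8 mm.
Print-move time = 6289592.8 / 54, so 116473.9 s.
Number of layers: 251 / 0.17 → 1477 (rounded up).
Non-print overhead: 1477 × 2.2 → 3249.4 s.
Total = 116473.9 + 3249.4 = 119723.3 s = 33.26 hours.

33.26 hours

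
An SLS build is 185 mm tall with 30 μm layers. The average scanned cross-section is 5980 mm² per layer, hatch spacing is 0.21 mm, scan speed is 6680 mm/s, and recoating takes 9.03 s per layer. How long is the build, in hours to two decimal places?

Layers = ⌈185/0.03⌉ = 6167.
Per-layer scan distance = 5980 / 0.21, so 28476.2 mm.
Scan time per layer = 28476.2 / 6680 = 4.2629 s.
Per-layer time: 4.2629 + 9.03 → 13.2929 s.
6167 layers × 13.2929 s/layer = 81977.3143 s, i.e. 22.77 hours.

22.77 hours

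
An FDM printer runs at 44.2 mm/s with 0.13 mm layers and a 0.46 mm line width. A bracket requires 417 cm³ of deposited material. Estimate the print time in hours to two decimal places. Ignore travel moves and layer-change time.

Extrusion cross-section = 0.13 × 0.46, so 0.0598 mm².
Path length: 417000 mm³ / 0.0598 mm² → 6973244.1 mm.
Extrusion time = 6973244.1 / 44.2 = 157765.7 s.
That's 157765.7 s → 43.82 hours.

43.82 hours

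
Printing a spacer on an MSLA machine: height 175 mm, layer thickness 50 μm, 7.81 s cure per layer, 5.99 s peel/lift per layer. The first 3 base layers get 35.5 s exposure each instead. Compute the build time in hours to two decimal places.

13.44 hours

Layers = ⌈175/0.05⌉ = 3500.
Base layers: 3 × (35.5 + 5.99) → 124.47 s.
Regular layers = 3497 × (7.81 + 5.99) = 48258.6 s.
Sum: 124.47 + 48258.6 = 48383.07 s → 13.44 hours.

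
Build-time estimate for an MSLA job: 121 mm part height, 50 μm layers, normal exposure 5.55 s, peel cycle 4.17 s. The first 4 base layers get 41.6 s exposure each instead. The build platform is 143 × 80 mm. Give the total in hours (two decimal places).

Number of layers: 121 / 0.05 → 2420 (rounded up).
Burn-in layers = 4 × (41.6 + 4.17) = 183.08 s.
Remaining layers: 2416 × (5.55 + 4.17) → 23483.52 s.
Sum: 183.08 + 23483.52 = 23666.6 s → 6.57 hours.

6.57 hours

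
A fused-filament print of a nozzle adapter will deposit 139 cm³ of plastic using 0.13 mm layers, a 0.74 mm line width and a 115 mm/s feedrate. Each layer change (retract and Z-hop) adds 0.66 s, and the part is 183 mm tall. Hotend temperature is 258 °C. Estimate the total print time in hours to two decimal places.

Extrusion cross-section = 0.13 × 0.74, so 0.0962 mm².
Total extruded path = 139000/0.0962 = 1444906.4 mm.
Print-move time = 1444906.4 / 115 = 12564.4 s.
Number of layers: 183 / 0.13 → 1408 (rounded up).
Z-hop total = 1408 × 0.66, so 929.28 s.
Altogether 12564.4 + 929.28 = 13493.68 s, i.e. 3.75 hours.

3.75 hours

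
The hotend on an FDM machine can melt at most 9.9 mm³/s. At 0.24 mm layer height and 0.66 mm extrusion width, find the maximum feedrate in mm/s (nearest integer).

A = 0.24 × 0.66 = 0.1584 mm².
Max speed = 9.9 / 0.1584 = 62.50 ≈ 63 mm/s.

63 mm/s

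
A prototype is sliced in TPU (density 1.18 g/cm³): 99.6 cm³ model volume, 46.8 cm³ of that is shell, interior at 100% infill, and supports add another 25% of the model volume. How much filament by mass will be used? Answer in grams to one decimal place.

Volume inside the shell = 99.6 − 46.8 = 52.8 cm³.
Infill deposited: 1.00 × 52.8 → 52.8 cm³.
Support = 0.25 × 99.6, so 24.9 cm³.
Deposited volume: 46.8 + 52.8 + 24.9 → 124.5 cm³.
Mass = 124.5 × 1.18 = 146.91 g.

146.9 g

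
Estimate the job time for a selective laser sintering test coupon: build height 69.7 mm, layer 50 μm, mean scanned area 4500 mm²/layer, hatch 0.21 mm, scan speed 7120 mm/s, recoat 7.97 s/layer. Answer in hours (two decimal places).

Number of layers: 69.7 / 0.05 → 1394 (rounded up).
Per-layer scan distance: 4500 / 0.21 → 21428.6 mm.
Per-layer scan time: 21428.6 / 7120 → 3.0096 s.
Time per layer = 3.0096 + 7.97, so 10.9796 s.
Build time = 1394 × 10.9796 = 15305.5624 s = 4.25 hours.

4.25 hours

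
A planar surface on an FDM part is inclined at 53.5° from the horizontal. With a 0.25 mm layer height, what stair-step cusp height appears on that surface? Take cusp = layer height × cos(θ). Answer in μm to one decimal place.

148.7 μm

h_c = t·cos θ = 0.25 × 0.5948 = 0.1487 mm (148.7 μm).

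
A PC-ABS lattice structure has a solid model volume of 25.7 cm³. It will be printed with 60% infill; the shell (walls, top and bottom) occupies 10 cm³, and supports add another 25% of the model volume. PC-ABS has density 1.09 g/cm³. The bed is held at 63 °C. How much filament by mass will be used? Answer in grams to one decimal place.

28.2 g

Interior volume = 25.7 − 10 = 15.7 cm³.
Deposited infill = 0.60 × 15.7, so 9.42 cm³.
Support = 0.25 × 25.7 = 6.425 cm³.
Total printed volume = 10 + 9.42 + 6.425, so 25.845 cm³.
Mass = 25.845 × 1.09, so 28.17105 g.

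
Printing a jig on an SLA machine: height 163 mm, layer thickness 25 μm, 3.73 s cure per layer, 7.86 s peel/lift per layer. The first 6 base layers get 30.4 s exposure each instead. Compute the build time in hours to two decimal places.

Number of layers: 163 / 0.025 → 6520 (rounded up).
Bottom layers = 6 × (30.4 + 7.86) = 229.56 s.
Remaining layers = 6514 × (3.73 + 7.86), so 75497.26 s.
Total = 229.56 + 75497.26 = 75726.82 s = 21.04 hours.

21.04 hours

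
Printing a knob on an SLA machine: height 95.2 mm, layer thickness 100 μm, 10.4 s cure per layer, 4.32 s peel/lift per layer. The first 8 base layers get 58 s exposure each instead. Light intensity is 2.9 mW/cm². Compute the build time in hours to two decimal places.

4.00 hours

Number of layers: 95.2 / 0.1 → 952 (rounded up).
Base layers: 8 × (58 + 4.32) → 498.56 s.
Normal layers = 944 × (10.4 + 4.32) = 13895.68 s.
Total = 498.56 + 13895.68 = 14394.24 s = 4.00 hours.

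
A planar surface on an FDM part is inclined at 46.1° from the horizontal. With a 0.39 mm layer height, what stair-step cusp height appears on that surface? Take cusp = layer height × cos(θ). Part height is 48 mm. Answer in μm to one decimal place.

270.4 μm

cos(46.1°) = 0.6934, so cusp = 0.39 × 0.6934 = 0.270426 mm → 270.4 μm.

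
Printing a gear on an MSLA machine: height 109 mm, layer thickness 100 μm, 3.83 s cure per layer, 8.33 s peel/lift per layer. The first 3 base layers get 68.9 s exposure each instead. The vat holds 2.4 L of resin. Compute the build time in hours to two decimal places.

Layer count = ceil(109 / 0.1) = 1090.
Bottom layers: 3 × (68.9 + 8.33) → 231.69 s.
Regular layers: 1087 × (3.83 + 8.33) → 13217.92 s.
Sum: 231.69 + 13217.92 = 13449.61 s → 3.74 hours.

3.74 hours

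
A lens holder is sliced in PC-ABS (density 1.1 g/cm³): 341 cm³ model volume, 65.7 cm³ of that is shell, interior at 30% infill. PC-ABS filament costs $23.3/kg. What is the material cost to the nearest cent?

Interior volume: 341 − 65.7 → 275.3 cm³.
Deposited infill = 0.30 × 275.3 = 82.59 cm³.
Total printed volume = 65.7 + 82.59, so 148.29 cm³.
Mass: 148.29 × 1.1 → 163.119 g.
At $23.3/kg: 163.119/1000 × 23.3 = $3.80.

$3.80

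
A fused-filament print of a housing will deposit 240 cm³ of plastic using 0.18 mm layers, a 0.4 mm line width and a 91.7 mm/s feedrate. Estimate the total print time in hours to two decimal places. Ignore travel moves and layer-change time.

Line area = 0.18 × 0.4, so 0.072 mm².
Path length: 240000 mm³ / 0.072 mm² → 3333333.3 mm.
Print-move time = 3333333.3 / 91.7, so 36350.4 s.
That's 36350.4 s → 10.10 hours.

10.10 hours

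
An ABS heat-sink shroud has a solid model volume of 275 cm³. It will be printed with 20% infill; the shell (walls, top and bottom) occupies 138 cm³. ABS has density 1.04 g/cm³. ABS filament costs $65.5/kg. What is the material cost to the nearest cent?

Volume inside the shell: 275 − 138 → 137 cm³.
Deposited infill = 0.20 × 137 = 27.4 cm³.
Total extruded = 138 + 27.4, so 165.4 cm³.
Mass: 165.4 × 1.04 → 172.016 g.
Cost = 172.016 g / 1000 × $65.5/kg = $11.27.

$11.27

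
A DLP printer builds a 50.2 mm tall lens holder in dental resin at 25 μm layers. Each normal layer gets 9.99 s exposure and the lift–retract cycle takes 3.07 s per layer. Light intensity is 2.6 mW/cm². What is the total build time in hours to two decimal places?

Layers = ⌈50.2/0.025⌉ = 2008.
Per-layer time = 9.99 + 3.07, so 13.06 s.
Total = 2008 × 13.06 = 26224.48 s = 7.28 hours.

7.28 hours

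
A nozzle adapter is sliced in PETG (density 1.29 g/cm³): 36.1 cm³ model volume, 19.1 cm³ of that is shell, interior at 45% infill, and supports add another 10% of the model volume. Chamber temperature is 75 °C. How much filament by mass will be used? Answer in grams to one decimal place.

Volume inside the shell = 36.1 − 19.1 = 17 cm³.
Infill deposited = 0.45 × 17 = 7.65 cm³.
Support = 0.10 × 36.1 = 3.61 cm³.
Deposited volume = 19.1 + 7.65 + 3.61, so 30.36 cm³.
Mass = 30.36 × 1.29, so 39.1644 g.

39.2 g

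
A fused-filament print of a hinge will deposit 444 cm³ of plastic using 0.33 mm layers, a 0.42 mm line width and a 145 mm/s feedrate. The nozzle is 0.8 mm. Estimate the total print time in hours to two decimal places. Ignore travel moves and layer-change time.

6.14 hours

Bead cross-section: 0.33 × 0.42 → 0.1386 mm².
Path length: 444000 mm³ / 0.1386 mm² → 3203463.2 mm.
Print-move time = 3203463.2 / 145, so 22092.8 s.
In the requested units: 22092.8 s = 6.14 hours.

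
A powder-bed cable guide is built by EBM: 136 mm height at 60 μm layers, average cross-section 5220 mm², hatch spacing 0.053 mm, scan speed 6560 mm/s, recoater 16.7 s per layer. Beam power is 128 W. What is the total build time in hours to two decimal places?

19.97 hours

Layer count = ceil(136 / 0.06) = 2267.
Hatch length per layer: 5220 / 0.053 → 98490.6 mm.
Scan time per layer = 98490.6 / 6560 = 15.0138 s.
Time per layer: 15.0138 + 16.7 → 31.7138 s.
Total: 2267 × 31.7138 s = 71895.1846 s → 19.97 hours.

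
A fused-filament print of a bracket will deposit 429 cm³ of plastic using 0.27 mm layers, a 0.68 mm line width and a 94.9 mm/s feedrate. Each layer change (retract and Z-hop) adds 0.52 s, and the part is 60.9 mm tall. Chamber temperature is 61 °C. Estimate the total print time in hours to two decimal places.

6.87 hours

Line area = 0.27 × 0.68, so 0.1836 mm².
Total extruded path = 429000/0.1836 = 2336601.3 mm.
Time extruding: 2336601.3 / 94.9 → 24621.7 s.
Layers = ⌈60.9/0.27⌉ = 226.
Z-hop total = 226 × 0.52, so 117.52 s.
Altogether 24621.7 + 117.52 = 24739.22 s, i.e. 6.87 hours.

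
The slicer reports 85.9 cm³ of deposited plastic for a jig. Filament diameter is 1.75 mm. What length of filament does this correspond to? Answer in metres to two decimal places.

35.71 m

A = π r² = π × 0.875² = 2.4053 mm².
L = 85900 mm³ / 2.4053 mm² = 35712.8 mm, i.e. 35.71 m.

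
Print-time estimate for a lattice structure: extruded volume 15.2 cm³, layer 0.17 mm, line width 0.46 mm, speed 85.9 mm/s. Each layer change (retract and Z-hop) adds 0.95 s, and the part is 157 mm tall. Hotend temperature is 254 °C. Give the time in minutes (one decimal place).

52.3 minutes

Line area = 0.17 × 0.46, so 0.0782 mm².
Toolpath length = 15.2 cm³ / 0.0782 mm² = 15200 / 0.0782 = 194373.4 mm.
Print-move time: 194373.4 / 85.9 → 2262.8 s.
Layer count = ceil(157 / 0.17) = 924.
Non-print overhead = 924 × 0.95 = 877.8 s.
Total = 2262.8 + 877.8 = 3140.6 s = 52.3 minutes.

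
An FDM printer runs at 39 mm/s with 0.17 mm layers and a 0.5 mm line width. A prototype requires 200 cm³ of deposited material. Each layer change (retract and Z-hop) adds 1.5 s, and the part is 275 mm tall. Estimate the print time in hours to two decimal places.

Bead cross-section: 0.17 × 0.5 → 0.085 mm².
Toolpath length = 200 cm³ / 0.085 mm² = 200000 / 0.085 = 2352941.2 mm.
Extrusion time: 2352941.2 / 39 → 60331.8 s.
Layer count = ceil(275 / 0.17) = 1618.
Z-hop total: 1618 × 1.5 → 2427 s.
Total = 60331.8 + 2427 = 62758.8 s = 17.43 hours.

17.43 hours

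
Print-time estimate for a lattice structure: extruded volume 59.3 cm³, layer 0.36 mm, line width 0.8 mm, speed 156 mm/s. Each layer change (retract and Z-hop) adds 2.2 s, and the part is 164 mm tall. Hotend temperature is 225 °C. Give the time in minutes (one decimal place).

38.7 minutes

Bead cross-section = 0.36 × 0.8 = 0.288 mm².
Total extruded path = 59300/0.288 = 205902.8 mm.
Extrusion time: 205902.8 / 156 → 1319.9 s.
Layer count = ceil(164 / 0.36) = 456.
Z-hop total = 456 × 2.2 = 1003.2 s.
Altogether 1319.9 + 1003.2 = 2323.1 s, i.e. 38.7 minutes.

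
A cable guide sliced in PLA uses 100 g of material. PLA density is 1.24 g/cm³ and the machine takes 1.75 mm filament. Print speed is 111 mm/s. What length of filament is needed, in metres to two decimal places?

33.53 m

Extruded volume: 100/1.24 = 80.6452 cm³ (80645.2 mm³).
Filament cross-section = π × (1.75/2)² = 2.4053 mm².
Length = 80645.2 / 2.4053 = 33528.13 mm = 33.53 m.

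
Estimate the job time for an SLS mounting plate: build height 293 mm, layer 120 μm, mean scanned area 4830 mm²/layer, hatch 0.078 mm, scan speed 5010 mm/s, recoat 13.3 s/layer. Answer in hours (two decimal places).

Layer count = ceil(293 / 0.12) = 2442.
Hatch length per layer = 4830 / 0.078, so 61923.1 mm.
Scan time per layer: 61923.1 / 5010 → 12.3599 s.
Time per layer: 12.3599 + 13.3 → 25.6599 s.
Total: 2442 × 25.6599 s = 62661.4758 s → 17.41 hours.

17.41 hours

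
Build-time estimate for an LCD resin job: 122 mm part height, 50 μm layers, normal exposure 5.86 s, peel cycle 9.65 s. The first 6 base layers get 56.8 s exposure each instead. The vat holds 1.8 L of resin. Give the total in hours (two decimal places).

Number of layers: 122 / 0.05 → 2440 (rounded up).
Bottom layers = 6 × (56.8 + 9.65) = 398.7 s.
Normal layers = 2434 × (5.86 + 9.65), so 37751.34 s.
Sum: 398.7 + 37751.34 = 38150.04 s → 10.60 hours.

10.60 hours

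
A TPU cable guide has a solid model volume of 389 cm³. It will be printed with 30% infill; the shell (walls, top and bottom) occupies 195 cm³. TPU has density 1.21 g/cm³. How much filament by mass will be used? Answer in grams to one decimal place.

306.4 g

Infill region = 389 − 195 = 194 cm³.
Deposited infill = 0.30 × 194 = 58.2 cm³.
Total extruded = 195 + 58.2, so 253.2 cm³.
Mass = 253.2 × 1.21, so 306.372 g.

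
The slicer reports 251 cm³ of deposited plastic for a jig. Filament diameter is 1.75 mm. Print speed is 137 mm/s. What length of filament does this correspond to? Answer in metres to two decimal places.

104.35 m

A = π r² = π × 0.875² = 2.4053 mm².
Length = 251 cm³ / 2.4053 mm² = 251000 / 2.4053 = 104352.89 mm = 104.35 m.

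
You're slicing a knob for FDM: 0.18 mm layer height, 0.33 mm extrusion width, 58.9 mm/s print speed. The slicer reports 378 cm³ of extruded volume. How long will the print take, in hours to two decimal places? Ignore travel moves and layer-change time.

Extrusion cross-section = 0.18 × 0.33 = 0.0594 mm².
Toolpath length = 378 cm³ / 0.0594 mm² = 378000 / 0.0594 = 6363636.4 mm.
Time extruding = 6363636.4 / 58.9, so 108041.4 s.
That's 108041.4 s → 30.01 hours.

30.01 hours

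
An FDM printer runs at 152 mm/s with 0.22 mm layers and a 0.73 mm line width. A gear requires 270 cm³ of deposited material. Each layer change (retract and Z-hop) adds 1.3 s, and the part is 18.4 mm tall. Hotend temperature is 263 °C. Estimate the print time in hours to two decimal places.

Line area = 0.22 × 0.73, so 0.1606 mm².
Toolpath length = 270 cm³ / 0.1606 mm² = 270000 / 0.1606 = 1681195.5 mm.
Print-move time = 1681195.5 / 152 = 11060.5 s.
Layer count = ceil(18.4 / 0.22) = 84.
Non-print overhead: 84 × 1.3 → 109.2 s.
Total = 11060.5 + 109.2 = 11169.7 s = 3.10 hours.

3.10 hours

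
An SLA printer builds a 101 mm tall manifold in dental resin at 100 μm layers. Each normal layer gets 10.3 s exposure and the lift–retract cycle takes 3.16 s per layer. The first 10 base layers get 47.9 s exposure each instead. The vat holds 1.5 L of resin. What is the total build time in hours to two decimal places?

Layers = ⌈101/0.1⌉ = 1010.
Bottom layers = 10 × (47.9 + 3.16) = 510.6 s.
Normal layers = 1000 × (10.3 + 3.16) = 13460 s.
Sum: 510.6 + 13460 = 13970.6 s → 3.88 hours.

3.88 hours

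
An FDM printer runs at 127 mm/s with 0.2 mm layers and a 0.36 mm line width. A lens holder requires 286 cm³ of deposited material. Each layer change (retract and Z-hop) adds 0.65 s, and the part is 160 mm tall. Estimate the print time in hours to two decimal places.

8.83 hours

Line area = 0.2 × 0.36, so 0.072 mm².
Total extruded path = 286000/0.072 = 3972222.2 mm.
Time extruding: 3972222.2 / 127 → 31277.3 s.
Layers = ⌈160/0.2⌉ = 800.
Non-print overhead = 800 × 0.65 = 520 s.
Altogether 31277.3 + 520 = 31797.3 s, i.e. 8.83 hours.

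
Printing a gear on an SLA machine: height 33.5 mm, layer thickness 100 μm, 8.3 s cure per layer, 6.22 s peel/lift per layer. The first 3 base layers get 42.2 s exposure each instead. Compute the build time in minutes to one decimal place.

82.8 minutes

Layer count = ceil(33.5 / 0.1) = 335.
Bottom layers = 3 × (42.2 + 6.22) = 145.26 s.
Normal layers: 332 × (8.3 + 6.22) → 4820.64 s.
Total = 145.26 + 4820.64 = 4965.9 s = 82.8 minutes.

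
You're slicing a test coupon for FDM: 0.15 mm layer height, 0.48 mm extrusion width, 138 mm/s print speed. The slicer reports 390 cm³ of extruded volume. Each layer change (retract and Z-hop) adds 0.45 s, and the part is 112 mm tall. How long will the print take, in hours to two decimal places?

Bead cross-section = 0.15 × 0.48 = 0.072 mm².
Toolpath length = 390 cm³ / 0.072 mm² = 390000 / 0.072 = 5416666.7 mm.
Extrusion time = 5416666.7 / 138 = 39251.2 s.
Layer count = ceil(112 / 0.15) = 747.
Layer-change overhead = 747 × 0.45 = 336.15 s.
Total = 39251.2 + 336.15 = 39587.35 s = 11.00 hours.

11.00 hours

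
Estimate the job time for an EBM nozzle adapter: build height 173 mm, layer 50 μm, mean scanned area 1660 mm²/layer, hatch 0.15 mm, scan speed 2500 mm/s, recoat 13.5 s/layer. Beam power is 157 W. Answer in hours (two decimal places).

Number of layers: 173 / 0.05 → 3460 (rounded up).
Hatch length per layer = 1660 / 0.15 = 11066.7 mm.
Scan time per layer: 11066.7 / 2500 → 4.4267 s.
Layer cycle = 4.4267 + 13.5 = 17.9267 s.
Total: 3460 × 17.9267 s = 62026.382 s → 17.23 hours.

17.23 hours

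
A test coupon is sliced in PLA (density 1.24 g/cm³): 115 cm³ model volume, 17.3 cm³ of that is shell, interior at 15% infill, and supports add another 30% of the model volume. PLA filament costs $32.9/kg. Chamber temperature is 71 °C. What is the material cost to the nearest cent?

$2.71

Infill region = 115 − 17.3, so 97.7 cm³.
Infill deposited = 0.15 × 97.7, so 14.655 cm³.
Support = 0.30 × 115 = 34.5 cm³.
Total extruded: 17.3 + 14.655 + 34.5 → 66.455 cm³.
Mass: 66.455 × 1.24 → 82.4042 g.
At $32.9/kg: 82.4042/1000 × 32.9 = $2.71.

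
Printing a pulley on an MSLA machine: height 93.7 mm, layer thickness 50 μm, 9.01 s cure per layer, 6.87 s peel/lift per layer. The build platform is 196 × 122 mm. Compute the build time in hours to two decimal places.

8.27 hours

Layers = ⌈93.7/0.05⌉ = 1874.
Each layer takes = 9.01 + 6.87, so 15.88 s.
Build time: 1874 × 15.88 s = 29759.12 s, i.e. 8.27 hours.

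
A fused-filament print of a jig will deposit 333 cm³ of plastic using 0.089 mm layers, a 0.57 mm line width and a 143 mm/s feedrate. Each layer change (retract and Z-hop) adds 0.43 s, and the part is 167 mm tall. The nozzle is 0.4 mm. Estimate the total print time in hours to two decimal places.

12.98 hours

Line area = 0.089 × 0.57 = 0.05073 mm².
Path length: 333000 mm³ / 0.05073 mm² → 6564163.2 mm.
Extrusion time = 6564163.2 / 143, so 45903.2 s.
Number of layers: 167 / 0.089 → 1877 (rounded up).
Layer-change overhead: 1877 × 0.43 → 807.11 s.
Altogether 45903.2 + 807.11 = 46710.31 s, i.e. 12.98 hours.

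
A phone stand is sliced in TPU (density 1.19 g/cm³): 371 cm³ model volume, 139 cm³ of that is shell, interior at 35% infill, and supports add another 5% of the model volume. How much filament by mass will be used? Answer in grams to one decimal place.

Volume inside the shell: 371 − 139 → 232 cm³.
Deposited infill = 0.35 × 232 = 81.2 cm³.
Support = 0.05 × 371 = 18.55 cm³.
Total extruded = 139 + 81.2 + 18.55, so 238.75 cm³.
Mass = 238.75 × 1.19 = 284.1125 g.

284.1 g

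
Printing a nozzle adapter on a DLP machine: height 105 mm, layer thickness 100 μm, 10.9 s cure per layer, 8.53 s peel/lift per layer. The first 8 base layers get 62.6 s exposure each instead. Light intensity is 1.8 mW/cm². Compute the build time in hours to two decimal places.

Layers = ⌈105/0.1⌉ = 1050.
Bottom layers = 8 × (62.6 + 8.53) = 569.04 s.
Remaining layers: 1042 × (10.9 + 8.53) → 20246.06 s.
Sum: 569.04 + 20246.06 = 20815.1 s → 5.78 hours.

5.78 hours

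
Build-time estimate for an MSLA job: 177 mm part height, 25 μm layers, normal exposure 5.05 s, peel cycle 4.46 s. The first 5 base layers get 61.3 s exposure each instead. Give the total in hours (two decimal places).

Number of layers: 177 / 0.025 → 7080 (rounded up).
Base layers = 5 × (61.3 + 4.46) = 328.8 s.
Regular layers = 7075 × (5.05 + 4.46), so 67283.25 s.
Total = 328.8 + 67283.25 = 67612.05 s = 18.78 hours.

18.78 hours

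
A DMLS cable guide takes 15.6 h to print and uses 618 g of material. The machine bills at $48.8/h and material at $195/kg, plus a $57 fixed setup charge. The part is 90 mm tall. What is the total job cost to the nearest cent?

$938.79

Time charge: 48.8 × 15.6 → $761.28.
Material charge: 195 × 618/1000 → $120.51.
Adding setup: 761.28 + 120.51 + 57 → $938.79.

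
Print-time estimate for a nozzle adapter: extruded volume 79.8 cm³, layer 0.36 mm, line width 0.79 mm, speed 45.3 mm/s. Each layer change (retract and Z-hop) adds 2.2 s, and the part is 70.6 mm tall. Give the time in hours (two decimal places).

1.84 hours

Line area = 0.36 × 0.79 = 0.2844 mm².
Toolpath length = 79.8 cm³ / 0.2844 mm² = 79800 / 0.2844 = 280590.7 mm.
Print-move time: 280590.7 / 45.3 → 6194.1 s.
Layer count = ceil(70.6 / 0.36) = 197.
Non-print overhead = 197 × 2.2 = 433.4 s.
Altogether 6194.1 + 433.4 = 6627.5 s, i.e. 1.84 hours.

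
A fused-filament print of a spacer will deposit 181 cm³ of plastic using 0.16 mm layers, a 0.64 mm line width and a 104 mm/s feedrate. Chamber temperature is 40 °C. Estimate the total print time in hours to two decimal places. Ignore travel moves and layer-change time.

Line area: 0.16 × 0.64 → 0.1024 mm².
Toolpath length = 181 cm³ / 0.1024 mm² = 181000 / 0.1024 = 1767578.1 mm.
Print-move time: 1767578.1 / 104 → 16995.9 s.
Converting: 16995.9 s = 4.72 hours.

4.72 hours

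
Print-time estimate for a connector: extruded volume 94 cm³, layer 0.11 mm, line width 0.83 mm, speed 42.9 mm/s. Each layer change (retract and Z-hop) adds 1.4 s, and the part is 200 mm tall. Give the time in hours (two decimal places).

Extrusion cross-section = 0.11 × 0.83 = 0.0913 mm².
Path length: 94000 mm³ / 0.0913 mm² → 1029572.8 mm.
Time extruding: 1029572.8 / 42.9 → 23999.4 s.
Layer count = ceil(200 / 0.11) = 1819.
Non-print overhead = 1819 × 1.4, so 2546.6 s.
Altogether 23999.4 + 2546.6 = 26546 s, i.e. 7.37 hours.

7.37 hours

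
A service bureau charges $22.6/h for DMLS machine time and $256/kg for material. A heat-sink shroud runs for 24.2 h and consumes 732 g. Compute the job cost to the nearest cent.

$734.31

Time charge = 22.6 × 24.2 = $546.92.
Material charge: 256 × 732/1000 → $187.392.
Total = 546.92 + 187.392 = 734.312 ≈ $734.31.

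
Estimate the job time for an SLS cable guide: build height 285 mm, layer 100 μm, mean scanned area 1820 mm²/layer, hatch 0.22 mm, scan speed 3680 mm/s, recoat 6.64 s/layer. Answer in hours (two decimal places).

Number of layers: 285 / 0.1 → 2850 (rounded up).
Per-layer scan distance = 1820 / 0.22, so 8272.7 mm.
Laser time per layer: 8272.7 / 3680 → 2.248 s.
Layer cycle = 2.248 + 6.64 = 8.888 s.
2850 layers × 8.888 s/layer = 25330.8 s, i.e. 7.04 hours.

7.04 hours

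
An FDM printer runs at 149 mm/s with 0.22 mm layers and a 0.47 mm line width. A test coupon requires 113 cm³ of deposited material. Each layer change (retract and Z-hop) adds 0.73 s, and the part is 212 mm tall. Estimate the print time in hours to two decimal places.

2.23 hours

Bead cross-section: 0.22 × 0.47 → 0.1034 mm².
Toolpath length = 113 cm³ / 0.1034 mm² = 113000 / 0.1034 = 1092843.3 mm.
Print-move time = 1092843.3 / 149 = 7334.5 s.
Layers = ⌈212/0.22⌉ = 964.
Non-print overhead = 964 × 0.73, so 703.72 s.
Altogether 7334.5 + 703.72 = 8038.22 s, i.e. 2.23 hours.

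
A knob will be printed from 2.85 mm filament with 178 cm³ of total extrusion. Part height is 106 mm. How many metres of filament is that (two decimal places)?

27.90 m

A = π r² = π × 1.425² = 6.3794 mm².
L = 178000 mm³ / 6.3794 mm² = 27902.31 mm, i.e. 27.90 m.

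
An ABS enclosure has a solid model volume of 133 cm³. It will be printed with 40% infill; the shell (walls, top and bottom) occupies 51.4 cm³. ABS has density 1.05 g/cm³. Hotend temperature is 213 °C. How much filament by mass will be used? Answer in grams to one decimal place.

88.2 g

Volume inside the shell = 133 − 51.4, so 81.6 cm³.
Infill deposited = 0.40 × 81.6, so 32.64 cm³.
Deposited volume: 51.4 + 32.64 → 84.04 cm³.
Mass = 84.04 × 1.05 = 88.242 g.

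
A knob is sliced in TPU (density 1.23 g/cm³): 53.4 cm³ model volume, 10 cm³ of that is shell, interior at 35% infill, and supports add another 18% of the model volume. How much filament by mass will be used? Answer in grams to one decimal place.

42.8 g

Interior volume: 53.4 − 10 → 43.4 cm³.
Infill volume = 0.35 × 43.4, so 15.19 cm³.
Support = 0.18 × 53.4 = 9.612 cm³.
Total extruded = 10 + 15.19 + 9.612, so 34.802 cm³.
Mass = 34.802 × 1.23 = 42.80646 g.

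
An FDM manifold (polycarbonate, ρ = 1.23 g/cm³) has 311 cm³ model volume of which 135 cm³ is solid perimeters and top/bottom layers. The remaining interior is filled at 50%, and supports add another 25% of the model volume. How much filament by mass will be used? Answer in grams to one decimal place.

Infill region = 311 − 135 = 176 cm³.
Deposited infill = 0.50 × 176, so 88 cm³.
Support = 0.25 × 311 = 77.75 cm³.
Deposited volume = 135 + 88 + 77.75, so 300.75 cm³.
Mass = 300.75 × 1.23, so 369.9225 g.

369.9 g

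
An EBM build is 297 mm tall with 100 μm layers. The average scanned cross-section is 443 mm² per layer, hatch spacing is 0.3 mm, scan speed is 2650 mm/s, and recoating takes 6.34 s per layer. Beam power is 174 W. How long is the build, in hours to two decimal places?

Layers = ⌈297/0.1⌉ = 2970.
Scan path per layer = 443 / 0.3, so 1476.7 mm.
Beam time per layer: 1476.7 / 2650 → 0.5572 s.
Layer cycle = 0.5572 + 6.34 = 6.8972 s.
Build time = 2970 × 6.8972 = 20484.684 s = 5.69 hours.

5.69 hours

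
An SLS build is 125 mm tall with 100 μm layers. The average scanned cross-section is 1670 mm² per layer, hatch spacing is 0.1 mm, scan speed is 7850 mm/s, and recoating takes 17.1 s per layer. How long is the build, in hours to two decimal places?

6.68 hours

Layer count = ceil(125 / 0.1) = 1250.
Per-layer scan distance: 1670 / 0.1 → 16700 mm.
Per-layer scan time = 16700 / 7850, so 2.1274 s.
Layer cycle: 2.1274 + 17.1 → 19.2274 s.
1250 layers × 19.2274 s/layer = 24034.25 s, i.e. 6.68 hours.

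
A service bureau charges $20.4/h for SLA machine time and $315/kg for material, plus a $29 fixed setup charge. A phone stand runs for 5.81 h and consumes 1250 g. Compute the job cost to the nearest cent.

$541.27

Machine-time cost: 20.4 × 5.81 → $118.524.
Material charge = 315 × 1250/1000, so $393.75.
Adding setup: 118.524 + 393.75 + 29 → 541.274 ≈ $541.27.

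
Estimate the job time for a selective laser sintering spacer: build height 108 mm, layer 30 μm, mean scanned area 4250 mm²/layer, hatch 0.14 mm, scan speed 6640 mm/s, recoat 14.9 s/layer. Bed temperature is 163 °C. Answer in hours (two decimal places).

19.47 hours

Layers = ⌈108/0.03⌉ = 3600.
Hatch length per layer: 4250 / 0.14 → 30357.1 mm.
Laser time per layer = 30357.1 / 6640, so 4.5719 s.
Per-layer time = 4.5719 + 14.9 = 19.4719 s.
Total: 3600 × 19.4719 s = 70098.84 s → 19.47 hours.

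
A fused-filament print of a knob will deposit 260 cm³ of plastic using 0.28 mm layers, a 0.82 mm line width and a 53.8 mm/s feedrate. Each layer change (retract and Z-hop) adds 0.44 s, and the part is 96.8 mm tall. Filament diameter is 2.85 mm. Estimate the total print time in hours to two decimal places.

5.89 hours

Line area = 0.28 × 0.82, so 0.2296 mm².
Total extruded path = 260000/0.2296 = 1132404.2 mm.
Print-move time: 1132404.2 / 53.8 → 21048.4 s.
Layer count = ceil(96.8 / 0.28) = 346.
Z-hop total: 346 × 0.44 → 152.24 s.
Altogether 21048.4 + 152.24 = 21200.64 s, i.e. 5.89 hours.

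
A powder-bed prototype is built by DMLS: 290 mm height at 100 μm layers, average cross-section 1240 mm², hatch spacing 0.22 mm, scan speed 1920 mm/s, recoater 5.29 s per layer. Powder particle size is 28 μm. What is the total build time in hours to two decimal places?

6.63 hours

Number of layers: 290 / 0.1 → 2900 (rounded up).
Scan path per layer = 1240 / 0.22, so 5636.4 mm.
Laser time per layer: 5636.4 / 1920 → 2.9356 s.
Layer cycle = 2.9356 + 5.29 = 8.2256 s.
Total: 2900 × 8.2256 s = 23854.24 s → 6.63 hours.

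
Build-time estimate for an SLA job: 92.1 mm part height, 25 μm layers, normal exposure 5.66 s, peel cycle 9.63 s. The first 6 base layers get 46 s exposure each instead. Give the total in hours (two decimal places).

15.71 hours

Layer count = ceil(92.1 / 0.025) = 3684.
Base layers = 6 × (46 + 9.63), so 333.78 s.
Normal layers = 3678 × (5.66 + 9.63) = 56236.62 s.
Total = 333.78 + 56236.62 = 56570.4 s = 15.71 hours.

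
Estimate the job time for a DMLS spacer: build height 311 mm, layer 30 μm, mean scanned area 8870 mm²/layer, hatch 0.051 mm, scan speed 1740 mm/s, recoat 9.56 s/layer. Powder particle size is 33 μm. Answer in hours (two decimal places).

Number of layers: 311 / 0.03 → 10367 (rounded up).
Hatch length per layer: 8870 / 0.051 → 173921.6 mm.
Scan time per layer: 173921.6 / 1740 → 99.9549 s.
Per-layer time = 99.9549 + 9.56 = 109.5149 s.
10367 layers × 109.5149 s/layer = 1135340.9683 s, i.e. 315.37 hours.

315.37 hours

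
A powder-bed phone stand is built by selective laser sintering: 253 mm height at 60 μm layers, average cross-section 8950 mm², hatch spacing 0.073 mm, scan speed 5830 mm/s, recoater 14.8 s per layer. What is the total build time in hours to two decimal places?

Number of layers: 253 / 0.06 → 4217 (rounded up).
Scan path per layer = 8950 / 0.073 = 122602.7 mm.
Laser time per layer = 122602.7 / 5830 = 21.0296 s.
Per-layer time = 21.0296 + 14.8, so 35.8296 s.
Build time = 4217 × 35.8296 = 151093.4232 s = 41.97 hours.

41.97 hours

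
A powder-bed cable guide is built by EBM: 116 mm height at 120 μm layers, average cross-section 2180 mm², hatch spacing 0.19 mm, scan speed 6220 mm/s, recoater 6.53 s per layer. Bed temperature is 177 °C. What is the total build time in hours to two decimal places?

2.25 hours

Layers = ⌈116/0.12⌉ = 967.
Scan path per layer = 2180 / 0.19, so 11473.7 mm.
Beam time per layer = 11473.7 / 6220, so 1.8446 s.
Layer cycle: 1.8446 + 6.53 → 8.3746 s.
967 layers × 8.3746 s/layer = 8098.2382 s, i.e. 2.25 hours.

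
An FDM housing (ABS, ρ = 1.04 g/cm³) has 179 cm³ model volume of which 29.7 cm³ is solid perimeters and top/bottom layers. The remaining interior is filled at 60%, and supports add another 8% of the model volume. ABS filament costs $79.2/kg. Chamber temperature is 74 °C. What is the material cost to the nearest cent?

$11.00

Interior volume = 179 − 29.7, so 149.3 cm³.
Infill deposited = 0.60 × 149.3 = 89.58 cm³.
Support = 0.08 × 179, so 14.32 cm³.
Deposited volume = 29.7 + 89.58 + 14.32, so 133.6 cm³.
Mass: 133.6 × 1.04 → 138.944 g.
Cost = 138.944 g / 1000 × $79.2/kg = $11.00.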